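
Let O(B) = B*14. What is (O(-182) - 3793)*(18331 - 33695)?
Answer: 97423124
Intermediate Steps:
O(B) = 14*B
(O(-182) - 3793)*(18331 - 33695) = (14*(-182) - 3793)*(18331 - 33695) = (-2548 - 3793)*(-15364) = -6341*(-15364) = 97423124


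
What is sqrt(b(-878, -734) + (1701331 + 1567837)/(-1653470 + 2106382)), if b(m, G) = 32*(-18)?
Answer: I*sqrt(455757108263)/28307 ≈ 23.849*I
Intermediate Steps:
b(m, G) = -576
sqrt(b(-878, -734) + (1701331 + 1567837)/(-1653470 + 2106382)) = sqrt(-576 + (1701331 + 1567837)/(-1653470 + 2106382)) = sqrt(-576 + 3269168/452912) = sqrt(-576 + 3269168*(1/452912)) = sqrt(-576 + 204323/28307) = sqrt(-16100509/28307) = I*sqrt(455757108263)/28307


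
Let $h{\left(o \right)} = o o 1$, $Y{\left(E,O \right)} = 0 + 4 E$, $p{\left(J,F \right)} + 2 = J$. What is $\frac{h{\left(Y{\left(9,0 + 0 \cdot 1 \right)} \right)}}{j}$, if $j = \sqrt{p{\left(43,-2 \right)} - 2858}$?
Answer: $- \frac{432 i \sqrt{313}}{313} \approx - 24.418 i$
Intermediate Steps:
$p{\left(J,F \right)} = -2 + J$
$Y{\left(E,O \right)} = 4 E$
$h{\left(o \right)} = o^{2}$ ($h{\left(o \right)} = o^{2} \cdot 1 = o^{2}$)
$j = 3 i \sqrt{313}$ ($j = \sqrt{\left(-2 + 43\right) - 2858} = \sqrt{41 - 2858} = \sqrt{-2817} = 3 i \sqrt{313} \approx 53.075 i$)
$\frac{h{\left(Y{\left(9,0 + 0 \cdot 1 \right)} \right)}}{j} = \frac{\left(4 \cdot 9\right)^{2}}{3 i \sqrt{313}} = 36^{2} \left(- \frac{i \sqrt{313}}{939}\right) = 1296 \left(- \frac{i \sqrt{313}}{939}\right) = - \frac{432 i \sqrt{313}}{313}$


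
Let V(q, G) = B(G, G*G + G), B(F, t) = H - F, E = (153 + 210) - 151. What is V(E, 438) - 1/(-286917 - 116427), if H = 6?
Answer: -174244607/403344 ≈ -432.00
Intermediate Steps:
E = 212 (E = 363 - 151 = 212)
B(F, t) = 6 - F
V(q, G) = 6 - G
V(E, 438) - 1/(-286917 - 116427) = (6 - 1*438) - 1/(-286917 - 116427) = (6 - 438) - 1/(-403344) = -432 - 1*(-1/403344) = -432 + 1/403344 = -174244607/403344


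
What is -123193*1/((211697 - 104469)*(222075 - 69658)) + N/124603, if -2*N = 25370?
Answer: -207330999631439/2036432941579828 ≈ -0.10181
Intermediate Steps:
N = -12685 (N = -½*25370 = -12685)
-123193*1/((211697 - 104469)*(222075 - 69658)) + N/124603 = -123193*1/((211697 - 104469)*(222075 - 69658)) - 12685/124603 = -123193/(107228*152417) - 12685*1/124603 = -123193/16343370076 - 12685/124603 = -207330999631439/2036432941579828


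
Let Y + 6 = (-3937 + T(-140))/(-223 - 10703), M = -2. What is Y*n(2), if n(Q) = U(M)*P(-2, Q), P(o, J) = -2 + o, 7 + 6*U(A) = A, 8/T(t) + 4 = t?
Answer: -1109141/32778 ≈ -33.838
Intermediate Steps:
T(t) = 8/(-4 + t)
U(A) = -7/6 + A/6
n(Q) = 6 (n(Q) = (-7/6 + (1/6)*(-2))*(-2 - 2) = (-7/6 - 1/3)*(-4) = -3/2*(-4) = 6)
Y = -1109141/196668 (Y = -6 + (-3937 + 8/(-4 - 140))/(-223 - 10703) = -6 + (-3937 + 8/(-144))/(-10926) = -6 + (-3937 + 8*(-1/144))*(-1/10926) = -6 + (-3937 - 1/18)*(-1/10926) = -6 - 70867/18*(-1/10926) = -6 + 70867/196668 = -1109141/196668 ≈ -5.6397)
Y*n(2) = -1109141/196668*6 = -1109141/32778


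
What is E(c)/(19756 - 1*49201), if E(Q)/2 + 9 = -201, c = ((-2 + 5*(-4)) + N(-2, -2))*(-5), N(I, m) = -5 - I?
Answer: 28/1963 ≈ 0.014264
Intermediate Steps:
c = 125 (c = ((-2 + 5*(-4)) + (-5 - 1*(-2)))*(-5) = ((-2 - 20) + (-5 + 2))*(-5) = (-22 - 3)*(-5) = -25*(-5) = 125)
E(Q) = -420 (E(Q) = -18 + 2*(-201) = -18 - 402 = -420)
E(c)/(19756 - 1*49201) = -420/(19756 - 1*49201) = -420/(19756 - 49201) = -420/(-29445) = -420*(-1/29445) = 28/1963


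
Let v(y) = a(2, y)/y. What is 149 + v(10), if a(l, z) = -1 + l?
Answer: 1491/10 ≈ 149.10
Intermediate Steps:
v(y) = 1/y (v(y) = (-1 + 2)/y = 1/y)
149 + v(10) = 149 + 1/10 = 149 + ⅒ = 1491/10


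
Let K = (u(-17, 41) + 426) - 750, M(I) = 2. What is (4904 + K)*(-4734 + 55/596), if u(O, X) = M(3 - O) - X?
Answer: -12812018269/596 ≈ -2.1497e+7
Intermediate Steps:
u(O, X) = 2 - X
K = -363 (K = ((2 - 1*41) + 426) - 750 = ((2 - 41) + 426) - 750 = (-39 + 426) - 750 = 387 - 750 = -363)
(4904 + K)*(-4734 + 55/596) = (4904 - 363)*(-4734 + 55/596) = 4541*(-4734 + 55*(1/596)) = 4541*(-4734 + 55/596) = 4541*(-2821409/596) = -12812018269/596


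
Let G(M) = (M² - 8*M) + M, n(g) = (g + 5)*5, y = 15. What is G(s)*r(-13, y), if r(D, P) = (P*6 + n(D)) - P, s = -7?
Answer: 3430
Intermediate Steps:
n(g) = 25 + 5*g (n(g) = (5 + g)*5 = 25 + 5*g)
G(M) = M² - 7*M
r(D, P) = 25 + 5*D + 5*P (r(D, P) = (P*6 + (25 + 5*D)) - P = (6*P + (25 + 5*D)) - P = (25 + 5*D + 6*P) - P = 25 + 5*D + 5*P)
G(s)*r(-13, y) = (-7*(-7 - 7))*(25 + 5*(-13) + 5*15) = (-7*(-14))*(25 - 65 + 75) = 98*35 = 3430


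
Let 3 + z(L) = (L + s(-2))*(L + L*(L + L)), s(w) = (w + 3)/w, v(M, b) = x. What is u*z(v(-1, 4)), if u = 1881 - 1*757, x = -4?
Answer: -144996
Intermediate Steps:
v(M, b) = -4
s(w) = (3 + w)/w
z(L) = -3 + (-½ + L)*(L + 2*L²) (z(L) = -3 + (L + (3 - 2)/(-2))*(L + L*(L + L)) = -3 + (L - ½*1)*(L + L*(2*L)) = -3 + (L - ½)*(L + 2*L²) = -3 + (-½ + L)*(L + 2*L²))
u = 1124 (u = 1881 - 757 = 1124)
u*z(v(-1, 4)) = 1124*(-3 + 2*(-4)³ - ½*(-4)) = 1124*(-3 + 2*(-64) + 2) = 1124*(-3 - 128 + 2) = 1124*(-129) = -144996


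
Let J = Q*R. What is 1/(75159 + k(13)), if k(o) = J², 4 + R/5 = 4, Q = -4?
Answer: 1/75159 ≈ 1.3305e-5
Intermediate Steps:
R = 0 (R = -20 + 5*4 = -20 + 20 = 0)
J = 0 (J = -4*0 = 0)
k(o) = 0 (k(o) = 0² = 0)
1/(75159 + k(13)) = 1/(75159 + 0) = 1/75159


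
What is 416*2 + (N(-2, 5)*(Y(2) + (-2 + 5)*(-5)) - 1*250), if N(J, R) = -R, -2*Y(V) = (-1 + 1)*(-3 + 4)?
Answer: 657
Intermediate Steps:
Y(V) = 0 (Y(V) = -(-1 + 1)*(-3 + 4)/2 = -0 = -½*0 = 0)
416*2 + (N(-2, 5)*(Y(2) + (-2 + 5)*(-5)) - 1*250) = 416*2 + ((-1*5)*(0 + (-2 + 5)*(-5)) - 1*250) = 832 + (-5*(0 + 3*(-5)) - 250) = 832 + (-5*(0 - 15) - 250) = 832 + (-5*(-15) - 250) = 832 + (75 - 250) = 832 - 175 = 657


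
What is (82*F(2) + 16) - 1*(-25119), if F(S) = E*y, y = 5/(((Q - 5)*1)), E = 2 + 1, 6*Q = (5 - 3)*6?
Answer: 24725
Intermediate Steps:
Q = 2 (Q = ((5 - 3)*6)/6 = (2*6)/6 = (1/6)*12 = 2)
E = 3
y = -5/3 (y = 5/(((2 - 5)*1)) = 5/((-3*1)) = 5/(-3) = 5*(-1/3) = -5/3 ≈ -1.6667)
F(S) = -5 (F(S) = 3*(-5/3) = -5)
(82*F(2) + 16) - 1*(-25119) = (82*(-5) + 16) - 1*(-25119) = (-410 + 16) + 25119 = -394 + 25119 = 24725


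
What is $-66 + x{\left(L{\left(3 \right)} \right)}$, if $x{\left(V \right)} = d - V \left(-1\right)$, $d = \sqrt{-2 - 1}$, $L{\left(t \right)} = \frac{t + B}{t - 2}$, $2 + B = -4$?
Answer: $-69 + i \sqrt{3} \approx -69.0 + 1.732 i$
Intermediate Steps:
$B = -6$ ($B = -2 - 4 = -6$)
$L{\left(t \right)} = \frac{-6 + t}{-2 + t}$ ($L{\left(t \right)} = \frac{t - 6}{t - 2} = \frac{-6 + t}{-2 + t}$)
$d = i \sqrt{3}$ ($d = \sqrt{-3} = i \sqrt{3} \approx 1.732 i$)
$x{\left(V \right)} = V + i \sqrt{3}$ ($x{\left(V \right)} = i \sqrt{3} - V \left(-1\right) = i \sqrt{3} - - V = i \sqrt{3} + V = V + i \sqrt{3}$)
$-66 + x{\left(L{\left(3 \right)} \right)} = -66 + \left(\frac{-6 + 3}{-2 + 3} + i \sqrt{3}\right) = -66 + \left(1^{-1} \left(-3\right) + i \sqrt{3}\right) = -66 + \left(1 \left(-3\right) + i \sqrt{3}\right) = -66 - \left(3 - i \sqrt{3}\right) = -69 + i \sqrt{3}$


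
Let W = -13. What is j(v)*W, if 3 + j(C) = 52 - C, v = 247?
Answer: 2574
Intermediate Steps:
j(C) = 49 - C (j(C) = -3 + (52 - C) = 49 - C)
j(v)*W = (49 - 1*247)*(-13) = (49 - 247)*(-13) = -198*(-13) = 2574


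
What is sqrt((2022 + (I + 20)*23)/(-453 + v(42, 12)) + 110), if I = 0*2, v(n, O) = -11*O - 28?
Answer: 2*sqrt(9953281)/613 ≈ 10.293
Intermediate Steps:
v(n, O) = -28 - 11*O
I = 0
sqrt((2022 + (I + 20)*23)/(-453 + v(42, 12)) + 110) = sqrt((2022 + (0 + 20)*23)/(-453 + (-28 - 11*12)) + 110) = sqrt((2022 + 20*23)/(-453 + (-28 - 132)) + 110) = sqrt((2022 + 460)/(-453 - 160) + 110) = sqrt(2482/(-613) + 110) = sqrt(2482*(-1/613) + 110) = sqrt(-2482/613 + 110) = sqrt(64948/613) = 2*sqrt(9953281)/613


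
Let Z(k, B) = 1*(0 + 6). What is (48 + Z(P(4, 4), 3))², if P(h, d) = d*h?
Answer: 2916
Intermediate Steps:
Z(k, B) = 6 (Z(k, B) = 1*6 = 6)
(48 + Z(P(4, 4), 3))² = (48 + 6)² = 54² = 2916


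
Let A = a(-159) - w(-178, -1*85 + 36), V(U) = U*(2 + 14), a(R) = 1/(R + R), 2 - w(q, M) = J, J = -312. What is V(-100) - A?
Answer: -408947/318 ≈ -1286.0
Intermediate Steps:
w(q, M) = 314 (w(q, M) = 2 - 1*(-312) = 2 + 312 = 314)
a(R) = 1/(2*R)
V(U) = 16*U (V(U) = U*16 = 16*U)
A = -99853/318 (A = (½)/(-159) - 1*314 = (½)*(-1/159) - 314 = -1/318 - 314 = -99853/318 ≈ -314.00)
V(-100) - A = 16*(-100) - 1*(-99853/318) = -1600 + 99853/318 = -408947/318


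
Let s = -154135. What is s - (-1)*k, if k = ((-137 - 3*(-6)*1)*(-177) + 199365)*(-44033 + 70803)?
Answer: 5900703425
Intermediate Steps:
k = 5900857560 (k = ((-137 + 18*1)*(-177) + 199365)*26770 = ((-137 + 18)*(-177) + 199365)*26770 = (-119*(-177) + 199365)*26770 = (21063 + 199365)*26770 = 220428*26770 = 5900857560)
s - (-1)*k = -154135 - (-1)*5900857560 = -154135 - 1*(-5900857560) = -154135 + 5900857560 = 5900703425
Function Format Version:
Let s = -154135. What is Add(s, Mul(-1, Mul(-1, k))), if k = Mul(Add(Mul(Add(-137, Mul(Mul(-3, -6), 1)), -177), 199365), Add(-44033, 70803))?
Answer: 5900703425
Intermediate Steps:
k = 5900857560 (k = Mul(Add(Mul(Add(-137, Mul(18, 1)), -177), 199365), 26770) = Mul(Add(Mul(Add(-137, 18), -177), 199365), 26770) = Mul(Add(Mul(-119, -177), 199365), 26770) = Mul(Add(21063, 199365), 26770) = Mul(220428, 26770) = 5900857560)
Add(s, Mul(-1, Mul(-1, k))) = Add(-154135, Mul(-1, Mul(-1, 5900857560))) = Add(-154135, Mul(-1, -5900857560)) = Add(-154135, 5900857560) = 5900703425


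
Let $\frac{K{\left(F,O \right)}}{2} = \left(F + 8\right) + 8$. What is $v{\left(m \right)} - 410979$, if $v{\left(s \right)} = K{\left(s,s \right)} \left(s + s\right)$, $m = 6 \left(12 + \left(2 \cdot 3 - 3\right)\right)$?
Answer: $-372819$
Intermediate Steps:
$K{\left(F,O \right)} = 32 + 2 F$ ($K{\left(F,O \right)} = 2 \left(\left(F + 8\right) + 8\right) = 2 \left(\left(8 + F\right) + 8\right) = 2 \left(16 + F\right) = 32 + 2 F$)
$m = 90$ ($m = 6 \left(12 + \left(6 - 3\right)\right) = 6 \left(12 + 3\right) = 6 \cdot 15 = 90$)
$v{\left(s \right)} = 2 s \left(32 + 2 s\right)$ ($v{\left(s \right)} = \left(32 + 2 s\right) \left(s + s\right) = \left(32 + 2 s\right) 2 s = 2 s \left(32 + 2 s\right)$)
$v{\left(m \right)} - 410979 = 4 \cdot 90 \left(16 + 90\right) - 410979 = 4 \cdot 90 \cdot 106 - 410979 = 38160 - 410979 = -372819$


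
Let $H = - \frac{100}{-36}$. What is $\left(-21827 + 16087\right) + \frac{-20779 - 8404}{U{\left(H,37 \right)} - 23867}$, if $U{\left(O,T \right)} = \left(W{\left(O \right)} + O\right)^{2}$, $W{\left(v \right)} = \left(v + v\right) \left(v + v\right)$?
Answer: $- \frac{856020004217}{149165762} \approx -5738.7$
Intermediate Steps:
$W{\left(v \right)} = 4 v^{2}$ ($W{\left(v \right)} = 2 v 2 v = 4 v^{2}$)
$H = \frac{25}{9}$ ($H = \left(-100\right) \left(- \frac{1}{36}\right) = \frac{25}{9} \approx 2.7778$)
$U{\left(O,T \right)} = \left(O + 4 O^{2}\right)^{2}$ ($U{\left(O,T \right)} = \left(4 O^{2} + O\right)^{2} = \left(O + 4 O^{2}\right)^{2}$)
$\left(-21827 + 16087\right) + \frac{-20779 - 8404}{U{\left(H,37 \right)} - 23867} = \left(-21827 + 16087\right) + \frac{-20779 - 8404}{\left(\frac{25}{9}\right)^{2} \left(1 + 4 \cdot \frac{25}{9}\right)^{2} - 23867} = -5740 - \frac{29183}{\frac{625 \left(1 + \frac{100}{9}\right)^{2}}{81} - 23867} = -5740 - \frac{29183}{\frac{625 \left(\frac{109}{9}\right)^{2}}{81} - 23867} = -5740 - \frac{29183}{\frac{625}{81} \cdot \frac{11881}{81} - 23867} = -5740 - \frac{29183}{\frac{7425625}{6561} - 23867} = -5740 - \frac{29183}{- \frac{149165762}{6561}} = -5740 - - \frac{191469663}{149165762} = -5740 + \frac{191469663}{149165762} = - \frac{856020004217}{149165762}$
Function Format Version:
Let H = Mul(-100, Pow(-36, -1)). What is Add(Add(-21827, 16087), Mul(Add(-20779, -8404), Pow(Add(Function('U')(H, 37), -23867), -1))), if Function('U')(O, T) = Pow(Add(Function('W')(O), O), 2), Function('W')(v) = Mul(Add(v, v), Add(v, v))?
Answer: Rational(-856020004217, 149165762) ≈ -5738.7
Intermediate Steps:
Function('W')(v) = Mul(4, Pow(v, 2)) (Function('W')(v) = Mul(Mul(2, v), Mul(2, v)) = Mul(4, Pow(v, 2)))
H = Rational(25, 9) (H = Mul(-100, Rational(-1, 36)) = Rational(25, 9) ≈ 2.7778)
Function('U')(O, T) = Pow(Add(O, Mul(4, Pow(O, 2))), 2) (Function('U')(O, T) = Pow(Add(Mul(4, Pow(O, 2)), O), 2) = Pow(Add(O, Mul(4, Pow(O, 2))), 2))
Add(Add(-21827, 16087), Mul(Add(-20779, -8404), Pow(Add(Function('U')(H, 37), -23867), -1))) = Add(Add(-21827, 16087), Mul(Add(-20779, -8404), Pow(Add(Mul(Pow(Rational(25, 9), 2), Pow(Add(1, Mul(4, Rational(25, 9))), 2)), -23867), -1))) = Add(-5740, Mul(-29183, Pow(Add(Mul(Rational(625, 81), Pow(Add(1, Rational(100, 9)), 2)), -23867), -1))) = Add(-5740, Mul(-29183, Pow(Add(Mul(Rational(625, 81), Pow(Rational(109, 9), 2)), -23867), -1))) = Add(-5740, Mul(-29183, Pow(Add(Mul(Rational(625, 81), Rational(11881, 81)), -23867), -1))) = Add(-5740, Mul(-29183, Pow(Add(Rational(7425625, 6561), -23867), -1))) = Add(-5740, Mul(-29183, Pow(Rational(-149165762, 6561), -1))) = Add(-5740, Mul(-29183, Rational(-6561, 149165762))) = Add(-5740, Rational(191469663, 149165762)) = Rational(-856020004217, 149165762)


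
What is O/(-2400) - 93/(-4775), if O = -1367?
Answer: 10801/18336 ≈ 0.58906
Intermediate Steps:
O/(-2400) - 93/(-4775) = -1367/(-2400) - 93/(-4775) = -1367*(-1/2400) - 93*(-1/4775) = 1367/2400 + 93/4775 = 10801/18336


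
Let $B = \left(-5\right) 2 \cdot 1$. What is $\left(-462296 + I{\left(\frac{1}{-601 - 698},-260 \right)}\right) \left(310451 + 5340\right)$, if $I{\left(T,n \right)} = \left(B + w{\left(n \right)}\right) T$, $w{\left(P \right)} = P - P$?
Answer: $- \frac{189639598902754}{1299} \approx -1.4599 \cdot 10^{11}$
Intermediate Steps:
$w{\left(P \right)} = 0$
$B = -10$ ($B = \left(-10\right) 1 = -10$)
$I{\left(T,n \right)} = - 10 T$ ($I{\left(T,n \right)} = \left(-10 + 0\right) T = - 10 T$)
$\left(-462296 + I{\left(\frac{1}{-601 - 698},-260 \right)}\right) \left(310451 + 5340\right) = \left(-462296 - \frac{10}{-601 - 698}\right) \left(310451 + 5340\right) = \left(-462296 - \frac{10}{-1299}\right) 315791 = \left(-462296 - - \frac{10}{1299}\right) 315791 = \left(-462296 + \frac{10}{1299}\right) 315791 = \left(- \frac{600522494}{1299}\right) 315791 = - \frac{189639598902754}{1299}$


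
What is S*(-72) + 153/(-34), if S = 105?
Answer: -15129/2 ≈ -7564.5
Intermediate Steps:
S*(-72) + 153/(-34) = 105*(-72) + 153/(-34) = -7560 + 153*(-1/34) = -7560 - 9/2 = -15129/2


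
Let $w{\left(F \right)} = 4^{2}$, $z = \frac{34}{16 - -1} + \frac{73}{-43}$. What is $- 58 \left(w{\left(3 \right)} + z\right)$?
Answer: $- \frac{40658}{43} \approx -945.54$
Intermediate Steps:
$z = \frac{13}{43}$ ($z = \frac{34}{16 + 1} + 73 \left(- \frac{1}{43}\right) = \frac{34}{17} - \frac{73}{43} = 34 \cdot \frac{1}{17} - \frac{73}{43} = 2 - \frac{73}{43} = \frac{13}{43} \approx 0.30233$)
$w{\left(F \right)} = 16$
$- 58 \left(w{\left(3 \right)} + z\right) = - 58 \left(16 + \frac{13}{43}\right) = \left(-58\right) \frac{701}{43} = - \frac{40658}{43}$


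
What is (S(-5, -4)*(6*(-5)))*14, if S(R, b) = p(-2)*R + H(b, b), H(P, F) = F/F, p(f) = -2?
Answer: -4620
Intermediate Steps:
H(P, F) = 1
S(R, b) = 1 - 2*R (S(R, b) = -2*R + 1 = 1 - 2*R)
(S(-5, -4)*(6*(-5)))*14 = ((1 - 2*(-5))*(6*(-5)))*14 = ((1 + 10)*(-30))*14 = (11*(-30))*14 = -330*14 = -4620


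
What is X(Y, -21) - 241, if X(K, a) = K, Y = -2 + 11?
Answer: -232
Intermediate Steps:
Y = 9
X(Y, -21) - 241 = 9 - 241 = -232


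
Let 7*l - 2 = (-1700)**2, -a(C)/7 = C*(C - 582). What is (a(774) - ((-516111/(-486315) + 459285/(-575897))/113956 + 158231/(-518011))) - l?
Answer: -2001966652321178581943742391/1377708741649545602115 ≈ -1.4531e+6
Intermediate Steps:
a(C) = -7*C*(-582 + C) (a(C) = -7*C*(C - 582) = -7*C*(-582 + C))
l = 2890002/7 (l = 2/7 + (1/7)*(-1700)**2 = 2/7 + (1/7)*2890000 = 2/7 + 2890000/7 = 2890002/7 ≈ 4.1286e+5)
(a(774) - ((-516111/(-486315) + 459285/(-575897))/113956 + 158231/(-518011))) - l = (7*774*(582 - 1*774) - ((-516111/(-486315) + 459285/(-575897))/113956 + 158231/(-518011))) - 1*2890002/7 = (7*774*(582 - 774) - ((-516111*(-1/486315) + 459285*(-1/575897))*(1/113956) + 158231*(-1/518011))) - 2890002/7 = (7*774*(-192) - ((172037/162105 - 459285/575897)*(1/113956) - 158231/518011)) - 2890002/7 = (-1040256 - ((24623197264/93355783185)*(1/113956) - 158231/518011)) - 2890002/7 = (-1040256 - (6155799316/2659612907157465 - 158231/518011)) - 2890002/7 = (-1040256 - 1*(-420830021140673363939/1377708741649545602115)) - 2890002/7 = (-1040256 + 420830021140673363939/1377708741649545602115) - 2890002/7 = -1433169363923368569200377501/1377708741649545602115 - 2890002/7 = -2001966652321178581943742391/1377708741649545602115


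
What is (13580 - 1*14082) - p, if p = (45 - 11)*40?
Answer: -1862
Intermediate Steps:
p = 1360 (p = 34*40 = 1360)
(13580 - 1*14082) - p = (13580 - 1*14082) - 1*1360 = (13580 - 14082) - 1360 = -502 - 1360 = -1862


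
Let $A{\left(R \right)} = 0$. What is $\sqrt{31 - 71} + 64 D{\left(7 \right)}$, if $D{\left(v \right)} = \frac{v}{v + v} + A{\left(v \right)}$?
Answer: $32 + 2 i \sqrt{10} \approx 32.0 + 6.3246 i$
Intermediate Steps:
$D{\left(v \right)} = \frac{1}{2}$ ($D{\left(v \right)} = \frac{v}{v + v} + 0 = \frac{v}{2 v} + 0 = v \frac{1}{2 v} + 0 = \frac{1}{2} + 0 = \frac{1}{2}$)
$\sqrt{31 - 71} + 64 D{\left(7 \right)} = \sqrt{31 - 71} + 64 \cdot \frac{1}{2} = \sqrt{-40} + 32 = 2 i \sqrt{10} + 32 = 32 + 2 i \sqrt{10}$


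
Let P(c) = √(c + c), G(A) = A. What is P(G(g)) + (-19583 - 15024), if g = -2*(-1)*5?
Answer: -34607 + 2*√5 ≈ -34603.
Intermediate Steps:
g = 10 (g = 2*5 = 10)
P(c) = √2*√c (P(c) = √(2*c) = √2*√c)
P(G(g)) + (-19583 - 15024) = √2*√10 + (-19583 - 15024) = 2*√5 - 34607 = -34607 + 2*√5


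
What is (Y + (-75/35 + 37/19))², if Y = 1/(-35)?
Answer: 22201/442225 ≈ 0.050203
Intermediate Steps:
Y = -1/35 ≈ -0.028571
(Y + (-75/35 + 37/19))² = (-1/35 + (-75/35 + 37/19))² = (-1/35 + (-75*1/35 + 37*(1/19)))² = (-1/35 + (-15/7 + 37/19))² = (-1/35 - 26/133)² = (-149/665)² = 22201/442225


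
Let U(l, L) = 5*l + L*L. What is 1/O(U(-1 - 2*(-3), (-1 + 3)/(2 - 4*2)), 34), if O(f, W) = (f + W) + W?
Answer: 9/838 ≈ 0.010740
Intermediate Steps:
U(l, L) = L² + 5*l (U(l, L) = 5*l + L² = L² + 5*l)
O(f, W) = f + 2*W (O(f, W) = (W + f) + W = f + 2*W)
1/O(U(-1 - 2*(-3), (-1 + 3)/(2 - 4*2)), 34) = 1/((((-1 + 3)/(2 - 4*2))² + 5*(-1 - 2*(-3))) + 2*34) = 1/(((2/(2 - 8))² + 5*(-1 + 6)) + 68) = 1/(((2/(-6))² + 5*5) + 68) = 1/(((2*(-⅙))² + 25) + 68) = 1/(((-⅓)² + 25) + 68) = 1/((⅑ + 25) + 68) = 1/(226/9 + 68) = 1/(838/9) = 9/838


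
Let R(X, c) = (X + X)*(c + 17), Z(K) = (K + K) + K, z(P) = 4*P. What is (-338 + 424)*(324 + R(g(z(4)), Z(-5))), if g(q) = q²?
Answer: 115928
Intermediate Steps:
Z(K) = 3*K (Z(K) = 2*K + K = 3*K)
R(X, c) = 2*X*(17 + c) (R(X, c) = (2*X)*(17 + c) = 2*X*(17 + c))
(-338 + 424)*(324 + R(g(z(4)), Z(-5))) = (-338 + 424)*(324 + 2*(4*4)²*(17 + 3*(-5))) = 86*(324 + 2*16²*(17 - 15)) = 86*(324 + 2*256*2) = 86*(324 + 1024) = 86*1348 = 115928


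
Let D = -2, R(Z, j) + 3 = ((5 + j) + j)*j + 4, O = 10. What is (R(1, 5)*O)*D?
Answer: -1520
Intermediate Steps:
R(Z, j) = 1 + j*(5 + 2*j) (R(Z, j) = -3 + (((5 + j) + j)*j + 4) = -3 + ((5 + 2*j)*j + 4) = -3 + (j*(5 + 2*j) + 4) = -3 + (4 + j*(5 + 2*j)) = 1 + j*(5 + 2*j))
(R(1, 5)*O)*D = ((1 + 2*5² + 5*5)*10)*(-2) = ((1 + 2*25 + 25)*10)*(-2) = ((1 + 50 + 25)*10)*(-2) = (76*10)*(-2) = 760*(-2) = -1520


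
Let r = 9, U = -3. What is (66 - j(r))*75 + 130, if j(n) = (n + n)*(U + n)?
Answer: -3020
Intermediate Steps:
j(n) = 2*n*(-3 + n) (j(n) = (n + n)*(-3 + n) = (2*n)*(-3 + n) = 2*n*(-3 + n))
(66 - j(r))*75 + 130 = (66 - 2*9*(-3 + 9))*75 + 130 = (66 - 2*9*6)*75 + 130 = (66 - 1*108)*75 + 130 = (66 - 108)*75 + 130 = -42*75 + 130 = -3150 + 130 = -3020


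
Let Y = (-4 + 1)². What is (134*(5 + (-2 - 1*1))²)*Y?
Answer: 4824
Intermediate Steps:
Y = 9 (Y = (-3)² = 9)
(134*(5 + (-2 - 1*1))²)*Y = (134*(5 + (-2 - 1*1))²)*9 = (134*(5 + (-2 - 1))²)*9 = (134*(5 - 3)²)*9 = (134*2²)*9 = (134*4)*9 = 536*9 = 4824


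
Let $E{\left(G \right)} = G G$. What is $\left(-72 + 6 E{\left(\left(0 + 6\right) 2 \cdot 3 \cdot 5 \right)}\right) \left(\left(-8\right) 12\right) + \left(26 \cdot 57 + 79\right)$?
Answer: $-18653927$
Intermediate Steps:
$E{\left(G \right)} = G^{2}$
$\left(-72 + 6 E{\left(\left(0 + 6\right) 2 \cdot 3 \cdot 5 \right)}\right) \left(\left(-8\right) 12\right) + \left(26 \cdot 57 + 79\right) = \left(-72 + 6 \left(\left(0 + 6\right) 2 \cdot 3 \cdot 5\right)^{2}\right) \left(\left(-8\right) 12\right) + \left(26 \cdot 57 + 79\right) = \left(-72 + 6 \left(6 \cdot 6 \cdot 5\right)^{2}\right) \left(-96\right) + \left(1482 + 79\right) = \left(-72 + 6 \left(6 \cdot 30\right)^{2}\right) \left(-96\right) + 1561 = \left(-72 + 6 \cdot 180^{2}\right) \left(-96\right) + 1561 = \left(-72 + 6 \cdot 32400\right) \left(-96\right) + 1561 = \left(-72 + 194400\right) \left(-96\right) + 1561 = 194328 \left(-96\right) + 1561 = -18655488 + 1561 = -18653927$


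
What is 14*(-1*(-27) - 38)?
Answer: -154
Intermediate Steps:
14*(-1*(-27) - 38) = 14*(27 - 38) = 14*(-11) = -154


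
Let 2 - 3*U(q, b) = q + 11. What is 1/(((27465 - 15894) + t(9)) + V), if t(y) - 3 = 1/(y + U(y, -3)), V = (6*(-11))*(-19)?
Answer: 3/38485 ≈ 7.7952e-5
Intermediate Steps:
V = 1254 (V = -66*(-19) = 1254)
U(q, b) = -3 - q/3 (U(q, b) = ⅔ - (q + 11)/3 = ⅔ - (11 + q)/3 = ⅔ + (-11/3 - q/3) = -3 - q/3)
t(y) = 3 + 1/(-3 + 2*y/3) (t(y) = 3 + 1/(y + (-3 - y/3)) = 3 + 1/(-3 + 2*y/3))
1/(((27465 - 15894) + t(9)) + V) = 1/(((27465 - 15894) + 6*(-4 + 9)/(-9 + 2*9)) + 1254) = 1/((11571 + 6*5/(-9 + 18)) + 1254) = 1/((11571 + 6*5/9) + 1254) = 1/((11571 + 6*(⅑)*5) + 1254) = 1/((11571 + 10/3) + 1254) = 1/(34723/3 + 1254) = 1/(38485/3) = 3/38485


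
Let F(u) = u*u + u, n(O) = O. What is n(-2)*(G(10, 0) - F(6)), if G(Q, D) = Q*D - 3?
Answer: 90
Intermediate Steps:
G(Q, D) = -3 + D*Q (G(Q, D) = D*Q - 3 = -3 + D*Q)
F(u) = u + u**2 (F(u) = u**2 + u = u + u**2)
n(-2)*(G(10, 0) - F(6)) = -2*((-3 + 0*10) - 6*(1 + 6)) = -2*((-3 + 0) - 6*7) = -2*(-3 - 1*42) = -2*(-3 - 42) = -2*(-45) = 90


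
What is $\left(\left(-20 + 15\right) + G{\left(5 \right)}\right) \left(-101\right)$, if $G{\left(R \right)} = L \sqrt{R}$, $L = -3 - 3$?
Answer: $505 + 606 \sqrt{5} \approx 1860.1$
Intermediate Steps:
$L = -6$ ($L = -3 - 3 = -6$)
$G{\left(R \right)} = - 6 \sqrt{R}$
$\left(\left(-20 + 15\right) + G{\left(5 \right)}\right) \left(-101\right) = \left(\left(-20 + 15\right) - 6 \sqrt{5}\right) \left(-101\right) = \left(-5 - 6 \sqrt{5}\right) \left(-101\right) = 505 + 606 \sqrt{5}$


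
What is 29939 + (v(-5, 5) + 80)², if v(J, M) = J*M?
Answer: 32964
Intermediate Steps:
29939 + (v(-5, 5) + 80)² = 29939 + (-5*5 + 80)² = 29939 + (-25 + 80)² = 29939 + 55² = 29939 + 3025 = 32964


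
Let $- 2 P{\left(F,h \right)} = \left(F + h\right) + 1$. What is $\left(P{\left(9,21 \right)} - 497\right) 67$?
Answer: $- \frac{68675}{2} \approx -34338.0$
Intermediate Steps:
$P{\left(F,h \right)} = - \frac{1}{2} - \frac{F}{2} - \frac{h}{2}$ ($P{\left(F,h \right)} = - \frac{\left(F + h\right) + 1}{2} = - \frac{1 + F + h}{2} = - \frac{1}{2} - \frac{F}{2} - \frac{h}{2}$)
$\left(P{\left(9,21 \right)} - 497\right) 67 = \left(\left(- \frac{1}{2} - \frac{9}{2} - \frac{21}{2}\right) - 497\right) 67 = \left(- \frac{31}{2} - 497\right) 67 = \left(- \frac{1025}{2}\right) 67 = - \frac{68675}{2}$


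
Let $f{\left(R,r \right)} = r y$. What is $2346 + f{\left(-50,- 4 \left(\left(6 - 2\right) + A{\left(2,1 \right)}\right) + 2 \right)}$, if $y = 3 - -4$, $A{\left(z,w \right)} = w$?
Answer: $2220$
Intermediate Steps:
$y = 7$ ($y = 3 + 4 = 7$)
$f{\left(R,r \right)} = 7 r$ ($f{\left(R,r \right)} = r 7 = 7 r$)
$2346 + f{\left(-50,- 4 \left(\left(6 - 2\right) + A{\left(2,1 \right)}\right) + 2 \right)} = 2346 + 7 \left(- 4 \left(\left(6 - 2\right) + 1\right) + 2\right) = 2346 + 7 \left(- 4 \left(4 + 1\right) + 2\right) = 2346 + 7 \left(\left(-4\right) 5 + 2\right) = 2346 + 7 \left(-20 + 2\right) = 2346 + 7 \left(-18\right) = 2346 - 126 = 2220$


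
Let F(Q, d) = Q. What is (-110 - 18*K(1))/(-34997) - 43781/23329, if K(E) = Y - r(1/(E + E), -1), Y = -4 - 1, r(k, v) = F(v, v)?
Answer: -1531317155/816445013 ≈ -1.8756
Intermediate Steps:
r(k, v) = v
Y = -5
K(E) = -4 (K(E) = -5 - 1*(-1) = -5 + 1 = -4)
(-110 - 18*K(1))/(-34997) - 43781/23329 = (-110 - 18*(-4))/(-34997) - 43781/23329 = (-110 + 72)*(-1/34997) - 43781*1/23329 = -38*(-1/34997) - 43781/23329 = 38/34997 - 43781/23329 = -1531317155/816445013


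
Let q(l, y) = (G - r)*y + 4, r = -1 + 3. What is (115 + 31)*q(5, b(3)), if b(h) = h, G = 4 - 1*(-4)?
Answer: 3212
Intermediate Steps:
G = 8 (G = 4 + 4 = 8)
r = 2
q(l, y) = 4 + 6*y (q(l, y) = (8 - 1*2)*y + 4 = (8 - 2)*y + 4 = 6*y + 4 = 4 + 6*y)
(115 + 31)*q(5, b(3)) = (115 + 31)*(4 + 6*3) = 146*(4 + 18) = 146*22 = 3212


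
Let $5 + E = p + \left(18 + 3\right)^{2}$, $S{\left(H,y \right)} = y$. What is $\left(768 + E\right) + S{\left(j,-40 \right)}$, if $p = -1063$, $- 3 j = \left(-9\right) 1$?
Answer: $101$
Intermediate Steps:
$j = 3$ ($j = - \frac{\left(-9\right) 1}{3} = \left(- \frac{1}{3}\right) \left(-9\right) = 3$)
$E = -627$ ($E = -5 - \left(1063 - \left(18 + 3\right)^{2}\right) = -5 - \left(1063 - 21^{2}\right) = -5 + \left(-1063 + 441\right) = -5 - 622 = -627$)
$\left(768 + E\right) + S{\left(j,-40 \right)} = \left(768 - 627\right) - 40 = 141 - 40 = 101$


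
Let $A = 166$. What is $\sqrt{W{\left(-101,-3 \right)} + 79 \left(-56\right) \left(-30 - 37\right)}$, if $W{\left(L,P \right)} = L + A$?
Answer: $\sqrt{296473} \approx 544.49$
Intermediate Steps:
$W{\left(L,P \right)} = 166 + L$ ($W{\left(L,P \right)} = L + 166 = 166 + L$)
$\sqrt{W{\left(-101,-3 \right)} + 79 \left(-56\right) \left(-30 - 37\right)} = \sqrt{\left(166 - 101\right) + 79 \left(-56\right) \left(-30 - 37\right)} = \sqrt{65 - 4424 \left(-30 - 37\right)} = \sqrt{65 - -296408} = \sqrt{65 + 296408} = \sqrt{296473}$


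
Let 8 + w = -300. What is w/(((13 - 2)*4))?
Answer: -7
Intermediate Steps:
w = -308 (w = -8 - 300 = -308)
w/(((13 - 2)*4)) = -308*1/(4*(13 - 2)) = -308/(11*4) = -308/44 = -308*1/44 = -7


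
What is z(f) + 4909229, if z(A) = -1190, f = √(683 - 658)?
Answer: 4908039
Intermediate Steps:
f = 5 (f = √25 = 5)
z(f) + 4909229 = -1190 + 4909229 = 4908039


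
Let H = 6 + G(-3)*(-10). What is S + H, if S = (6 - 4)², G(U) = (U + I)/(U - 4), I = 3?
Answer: 10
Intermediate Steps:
G(U) = (3 + U)/(-4 + U) (G(U) = (U + 3)/(U - 4) = (3 + U)/(-4 + U))
H = 6 (H = 6 + ((3 - 3)/(-4 - 3))*(-10) = 6 + (0/(-7))*(-10) = 6 - ⅐*0*(-10) = 6 + 0*(-10) = 6 + 0 = 6)
S = 4 (S = 2² = 4)
S + H = 4 + 6 = 10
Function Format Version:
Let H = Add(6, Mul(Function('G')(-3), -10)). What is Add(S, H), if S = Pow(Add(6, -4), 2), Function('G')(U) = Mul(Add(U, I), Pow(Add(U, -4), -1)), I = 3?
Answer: 10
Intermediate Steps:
Function('G')(U) = Mul(Pow(Add(-4, U), -1), Add(3, U)) (Function('G')(U) = Mul(Add(U, 3), Pow(Add(U, -4), -1)) = Mul(Add(3, U), Pow(Add(-4, U), -1)) = Mul(Pow(Add(-4, U), -1), Add(3, U)))
H = 6 (H = Add(6, Mul(Mul(Pow(Add(-4, -3), -1), Add(3, -3)), -10)) = Add(6, Mul(Mul(Pow(-7, -1), 0), -10)) = Add(6, Mul(Mul(Rational(-1, 7), 0), -10)) = Add(6, Mul(0, -10)) = Add(6, 0) = 6)
S = 4 (S = Pow(2, 2) = 4)
Add(S, H) = Add(4, 6) = 10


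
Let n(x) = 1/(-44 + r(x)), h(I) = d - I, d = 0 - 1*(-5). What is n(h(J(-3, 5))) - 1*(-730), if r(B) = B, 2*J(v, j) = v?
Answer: 54748/75 ≈ 729.97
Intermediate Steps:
J(v, j) = v/2
d = 5 (d = 0 + 5 = 5)
h(I) = 5 - I
n(x) = 1/(-44 + x)
n(h(J(-3, 5))) - 1*(-730) = 1/(-44 + (5 - (-3)/2)) - 1*(-730) = 1/(-44 + (5 - 1*(-3/2))) + 730 = 1/(-44 + (5 + 3/2)) + 730 = 1/(-44 + 13/2) + 730 = 1/(-75/2) + 730 = -2/75 + 730 = 54748/75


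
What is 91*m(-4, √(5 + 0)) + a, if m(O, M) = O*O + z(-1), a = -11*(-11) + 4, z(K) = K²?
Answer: 1672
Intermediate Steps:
a = 125 (a = 121 + 4 = 125)
m(O, M) = 1 + O² (m(O, M) = O*O + (-1)² = O² + 1 = 1 + O²)
91*m(-4, √(5 + 0)) + a = 91*(1 + (-4)²) + 125 = 91*(1 + 16) + 125 = 91*17 + 125 = 1547 + 125 = 1672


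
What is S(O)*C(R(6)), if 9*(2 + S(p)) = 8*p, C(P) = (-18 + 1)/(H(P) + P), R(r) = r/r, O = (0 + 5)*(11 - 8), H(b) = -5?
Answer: 289/6 ≈ 48.167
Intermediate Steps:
O = 15 (O = 5*3 = 15)
R(r) = 1
C(P) = -17/(-5 + P) (C(P) = (-18 + 1)/(-5 + P) = -17/(-5 + P))
S(p) = -2 + 8*p/9 (S(p) = -2 + (8*p)/9 = -2 + 8*p/9)
S(O)*C(R(6)) = (-2 + (8/9)*15)*(-17/(-5 + 1)) = (-2 + 40/3)*(-17/(-4)) = 34*(-17*(-¼))/3 = (34/3)*(17/4) = 289/6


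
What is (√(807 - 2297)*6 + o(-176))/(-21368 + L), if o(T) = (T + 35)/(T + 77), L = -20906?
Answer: -47/1395042 - 3*I*√1490/21137 ≈ -3.3691e-5 - 0.0054786*I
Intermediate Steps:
o(T) = (35 + T)/(77 + T)
(√(807 - 2297)*6 + o(-176))/(-21368 + L) = (√(807 - 2297)*6 + (35 - 176)/(77 - 176))/(-21368 - 20906) = (√(-1490)*6 - 141/(-99))/(-42274) = ((I*√1490)*6 - 1/99*(-141))*(-1/42274) = (6*I*√1490 + 47/33)*(-1/42274) = (47/33 + 6*I*√1490)*(-1/42274) = -47/1395042 - 3*I*√1490/21137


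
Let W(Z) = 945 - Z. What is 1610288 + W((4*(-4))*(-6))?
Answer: 1611137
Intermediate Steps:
1610288 + W((4*(-4))*(-6)) = 1610288 + (945 - 4*(-4)*(-6)) = 1610288 + (945 - (-16)*(-6)) = 1610288 + (945 - 1*96) = 1610288 + (945 - 96) = 1610288 + 849 = 1611137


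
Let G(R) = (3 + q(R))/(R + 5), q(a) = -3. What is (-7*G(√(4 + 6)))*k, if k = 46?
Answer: 0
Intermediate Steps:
G(R) = 0 (G(R) = (3 - 3)/(R + 5) = 0/(5 + R) = 0)
(-7*G(√(4 + 6)))*k = -7*0*46 = 0*46 = 0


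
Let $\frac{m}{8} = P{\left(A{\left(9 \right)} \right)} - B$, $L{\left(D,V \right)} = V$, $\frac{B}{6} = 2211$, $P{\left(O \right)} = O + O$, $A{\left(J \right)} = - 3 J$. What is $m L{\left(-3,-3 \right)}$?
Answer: $319680$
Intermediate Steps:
$P{\left(O \right)} = 2 O$
$B = 13266$ ($B = 6 \cdot 2211 = 13266$)
$m = -106560$ ($m = 8 \left(2 \left(\left(-3\right) 9\right) - 13266\right) = 8 \left(2 \left(-27\right) - 13266\right) = 8 \left(-54 - 13266\right) = 8 \left(-13320\right) = -106560$)
$m L{\left(-3,-3 \right)} = \left(-106560\right) \left(-3\right) = 319680$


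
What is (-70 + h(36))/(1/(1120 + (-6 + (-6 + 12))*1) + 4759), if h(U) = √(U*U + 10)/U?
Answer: -78400/5330081 + 280*√1306/47970729 ≈ -0.014498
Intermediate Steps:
h(U) = √(10 + U²)/U (h(U) = √(U² + 10)/U = √(10 + U²)/U)
(-70 + h(36))/(1/(1120 + (-6 + (-6 + 12))*1) + 4759) = (-70 + √(10 + 36²)/36)/(1/(1120 + (-6 + (-6 + 12))*1) + 4759) = (-70 + √(10 + 1296)/36)/(1/(1120 + (-6 + 6)*1) + 4759) = (-70 + √1306/36)/(1/(1120 + 0*1) + 4759) = (-70 + √1306/36)/(1/(1120 + 0) + 4759) = (-70 + √1306/36)/(1/1120 + 4759) = (-70 + √1306/36)/(5330081/1120) = (-70 + √1306/36)*(1120/5330081) = -78400/5330081 + 280*√1306/47970729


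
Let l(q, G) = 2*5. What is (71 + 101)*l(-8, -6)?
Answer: 1720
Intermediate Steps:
l(q, G) = 10
(71 + 101)*l(-8, -6) = (71 + 101)*10 = 172*10 = 1720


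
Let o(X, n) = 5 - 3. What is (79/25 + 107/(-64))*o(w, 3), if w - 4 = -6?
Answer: 2381/800 ≈ 2.9762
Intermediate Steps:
w = -2 (w = 4 - 6 = -2)
o(X, n) = 2
(79/25 + 107/(-64))*o(w, 3) = (79/25 + 107/(-64))*2 = (79*(1/25) + 107*(-1/64))*2 = (79/25 - 107/64)*2 = (2381/1600)*2 = 2381/800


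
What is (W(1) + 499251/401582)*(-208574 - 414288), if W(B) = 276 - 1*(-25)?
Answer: -37800072474623/200791 ≈ -1.8826e+8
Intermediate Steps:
W(B) = 301 (W(B) = 276 + 25 = 301)
(W(1) + 499251/401582)*(-208574 - 414288) = (301 + 499251/401582)*(-208574 - 414288) = (301 + 499251*(1/401582))*(-622862) = (301 + 499251/401582)*(-622862) = (121375433/401582)*(-622862) = -37800072474623/200791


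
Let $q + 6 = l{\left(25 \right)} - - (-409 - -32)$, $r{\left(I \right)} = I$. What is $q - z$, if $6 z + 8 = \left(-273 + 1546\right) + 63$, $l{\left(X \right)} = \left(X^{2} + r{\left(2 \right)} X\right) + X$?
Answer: $\frac{287}{3} \approx 95.667$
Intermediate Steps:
$l{\left(X \right)} = X^{2} + 3 X$ ($l{\left(X \right)} = \left(X^{2} + 2 X\right) + X = X^{2} + 3 X$)
$z = \frac{664}{3}$ ($z = - \frac{4}{3} + \frac{\left(-273 + 1546\right) + 63}{6} = - \frac{4}{3} + \frac{1273 + 63}{6} = - \frac{4}{3} + \frac{1}{6} \cdot 1336 = - \frac{4}{3} + \frac{668}{3} = \frac{664}{3} \approx 221.33$)
$q = 317$ ($q = -6 - \left(- (-409 - -32) - 25 \left(3 + 25\right)\right) = -6 + \left(25 \cdot 28 - - (-409 + 32)\right) = -6 + \left(700 - \left(-1\right) \left(-377\right)\right) = -6 + \left(700 - 377\right) = -6 + 323 = 317$)
$q - z = 317 - \frac{664}{3} = \frac{287}{3}$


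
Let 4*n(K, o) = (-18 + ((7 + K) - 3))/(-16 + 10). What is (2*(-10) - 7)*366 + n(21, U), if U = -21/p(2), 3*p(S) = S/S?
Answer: -237175/24 ≈ -9882.3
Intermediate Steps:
p(S) = 1/3 (p(S) = (S/S)/3 = (1/3)*1 = 1/3)
U = -63 (U = -21/1/3 = -21*3 = -63)
n(K, o) = 7/12 - K/24 (n(K, o) = ((-18 + ((7 + K) - 3))/(-16 + 10))/4 = ((-18 + (4 + K))/(-6))/4 = ((-14 + K)*(-1/6))/4 = (7/3 - K/6)/4 = 7/12 - K/24)
(2*(-10) - 7)*366 + n(21, U) = (2*(-10) - 7)*366 + (7/12 - 1/24*21) = (-20 - 7)*366 + (7/12 - 7/8) = -27*366 - 7/24 = -9882 - 7/24 = -237175/24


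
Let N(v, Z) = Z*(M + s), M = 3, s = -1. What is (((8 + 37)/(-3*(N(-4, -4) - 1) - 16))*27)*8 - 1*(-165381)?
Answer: 1828911/11 ≈ 1.6626e+5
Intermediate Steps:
N(v, Z) = 2*Z (N(v, Z) = Z*(3 - 1) = Z*2 = 2*Z)
(((8 + 37)/(-3*(N(-4, -4) - 1) - 16))*27)*8 - 1*(-165381) = (((8 + 37)/(-3*(2*(-4) - 1) - 16))*27)*8 - 1*(-165381) = ((45/(-3*(-8 - 1) - 16))*27)*8 + 165381 = ((45/(-3*(-9) - 16))*27)*8 + 165381 = ((45/(27 - 16))*27)*8 + 165381 = ((45/11)*27)*8 + 165381 = (1215/11)*8 + 165381 = 9720/11 + 165381 = 1828911/11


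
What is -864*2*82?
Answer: -141696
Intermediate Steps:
-864*2*82 = -36*48*82 = -1728*82 = -141696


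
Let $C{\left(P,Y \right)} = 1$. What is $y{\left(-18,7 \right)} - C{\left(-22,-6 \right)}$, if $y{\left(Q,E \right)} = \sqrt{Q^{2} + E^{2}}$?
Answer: $-1 + \sqrt{373} \approx 18.313$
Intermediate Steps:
$y{\left(Q,E \right)} = \sqrt{E^{2} + Q^{2}}$
$y{\left(-18,7 \right)} - C{\left(-22,-6 \right)} = \sqrt{7^{2} + \left(-18\right)^{2}} - 1 = \sqrt{49 + 324} - 1 = \sqrt{373} - 1 = -1 + \sqrt{373}$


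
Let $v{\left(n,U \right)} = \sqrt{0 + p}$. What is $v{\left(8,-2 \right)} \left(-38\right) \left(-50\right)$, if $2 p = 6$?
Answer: $1900 \sqrt{3} \approx 3290.9$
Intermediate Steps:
$p = 3$ ($p = \frac{1}{2} \cdot 6 = 3$)
$v{\left(n,U \right)} = \sqrt{3}$ ($v{\left(n,U \right)} = \sqrt{0 + 3} = \sqrt{3}$)
$v{\left(8,-2 \right)} \left(-38\right) \left(-50\right) = \sqrt{3} \left(-38\right) \left(-50\right) = - 38 \sqrt{3} \left(-50\right) = 1900 \sqrt{3}$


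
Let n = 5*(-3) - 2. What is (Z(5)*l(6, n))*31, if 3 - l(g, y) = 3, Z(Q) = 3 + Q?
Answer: 0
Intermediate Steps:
n = -17 (n = -15 - 2 = -17)
l(g, y) = 0 (l(g, y) = 3 - 1*3 = 3 - 3 = 0)
(Z(5)*l(6, n))*31 = ((3 + 5)*0)*31 = (8*0)*31 = 0*31 = 0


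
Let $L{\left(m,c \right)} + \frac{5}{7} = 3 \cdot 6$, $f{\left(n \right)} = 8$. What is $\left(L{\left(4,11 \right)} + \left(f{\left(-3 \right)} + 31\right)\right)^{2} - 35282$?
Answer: $- \frac{1573582}{49} \approx -32114.0$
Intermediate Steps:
$L{\left(m,c \right)} = \frac{121}{7}$ ($L{\left(m,c \right)} = - \frac{5}{7} + 3 \cdot 6 = - \frac{5}{7} + 18 = \frac{121}{7}$)
$\left(L{\left(4,11 \right)} + \left(f{\left(-3 \right)} + 31\right)\right)^{2} - 35282 = \left(\frac{121}{7} + \left(8 + 31\right)\right)^{2} - 35282 = \left(\frac{121}{7} + 39\right)^{2} - 35282 = \left(\frac{394}{7}\right)^{2} - 35282 = \frac{155236}{49} - 35282 = - \frac{1573582}{49}$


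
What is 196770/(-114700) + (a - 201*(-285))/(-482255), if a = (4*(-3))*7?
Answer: -2029085421/1106292970 ≈ -1.8341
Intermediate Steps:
a = -84 (a = -12*7 = -84)
196770/(-114700) + (a - 201*(-285))/(-482255) = 196770/(-114700) + (-84 - 201*(-285))/(-482255) = 196770*(-1/114700) + (-84 + 57285)*(-1/482255) = -19677/11470 + 57201*(-1/482255) = -19677/11470 - 57201/482255 = -2029085421/1106292970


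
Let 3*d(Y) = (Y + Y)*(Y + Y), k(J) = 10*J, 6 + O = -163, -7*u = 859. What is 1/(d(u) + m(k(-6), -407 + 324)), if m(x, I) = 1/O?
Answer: 24843/498807409 ≈ 4.9805e-5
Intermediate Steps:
u = -859/7 (u = -1/7*859 = -859/7 ≈ -122.71)
O = -169 (O = -6 - 163 = -169)
m(x, I) = -1/169 (m(x, I) = 1/(-169) = -1/169)
d(Y) = 4*Y**2/3 (d(Y) = ((Y + Y)*(Y + Y))/3 = ((2*Y)*(2*Y))/3 = (4*Y**2)/3 = 4*Y**2/3)
1/(d(u) + m(k(-6), -407 + 324)) = 1/(4*(-859/7)**2/3 - 1/169) = 1/((4/3)*(737881/49) - 1/169) = 1/(2951524/147 - 1/169) = 1/(498807409/24843) = 24843/498807409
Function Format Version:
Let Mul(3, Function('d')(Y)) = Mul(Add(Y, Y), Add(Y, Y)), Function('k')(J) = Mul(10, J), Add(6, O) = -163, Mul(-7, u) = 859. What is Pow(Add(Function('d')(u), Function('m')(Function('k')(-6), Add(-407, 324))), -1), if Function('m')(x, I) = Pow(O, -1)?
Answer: Rational(24843, 498807409) ≈ 4.9805e-5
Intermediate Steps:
u = Rational(-859, 7) (u = Mul(Rational(-1, 7), 859) = Rational(-859, 7) ≈ -122.71)
O = -169 (O = Add(-6, -163) = -169)
Function('m')(x, I) = Rational(-1, 169) (Function('m')(x, I) = Pow(-169, -1) = Rational(-1, 169))
Function('d')(Y) = Mul(Rational(4, 3), Pow(Y, 2)) (Function('d')(Y) = Mul(Rational(1, 3), Mul(Add(Y, Y), Add(Y, Y))) = Mul(Rational(1, 3), Mul(Mul(2, Y), Mul(2, Y))) = Mul(Rational(1, 3), Mul(4, Pow(Y, 2))) = Mul(Rational(4, 3), Pow(Y, 2)))
Pow(Add(Function('d')(u), Function('m')(Function('k')(-6), Add(-407, 324))), -1) = Pow(Add(Mul(Rational(4, 3), Pow(Rational(-859, 7), 2)), Rational(-1, 169)), -1) = Pow(Add(Mul(Rational(4, 3), Rational(737881, 49)), Rational(-1, 169)), -1) = Pow(Add(Rational(2951524, 147), Rational(-1, 169)), -1) = Pow(Rational(498807409, 24843), -1) = Rational(24843, 498807409)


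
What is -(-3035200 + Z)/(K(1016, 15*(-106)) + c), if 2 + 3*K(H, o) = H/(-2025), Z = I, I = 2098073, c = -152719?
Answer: -5693046525/927772991 ≈ -6.1362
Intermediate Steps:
Z = 2098073
K(H, o) = -⅔ - H/6075 (K(H, o) = -⅔ + (H/(-2025))/3 = -⅔ + (H*(-1/2025))/3 = -⅔ + (-H/2025)/3 = -⅔ - H/6075)
-(-3035200 + Z)/(K(1016, 15*(-106)) + c) = -(-3035200 + 2098073)/((-⅔ - 1/6075*1016) - 152719) = -(-937127)/((-⅔ - 1016/6075) - 152719) = -(-937127)/(-5066/6075 - 152719) = -(-937127)/(-927772991/6075) = -(-937127)*(-6075)/927772991 = -1*5693046525/927772991 = -5693046525/927772991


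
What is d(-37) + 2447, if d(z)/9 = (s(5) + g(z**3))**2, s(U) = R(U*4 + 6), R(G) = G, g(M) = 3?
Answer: 10016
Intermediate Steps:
s(U) = 6 + 4*U (s(U) = U*4 + 6 = 4*U + 6 = 6 + 4*U)
d(z) = 7569 (d(z) = 9*((6 + 4*5) + 3)**2 = 9*((6 + 20) + 3)**2 = 9*(26 + 3)**2 = 9*29**2 = 9*841 = 7569)
d(-37) + 2447 = 7569 + 2447 = 10016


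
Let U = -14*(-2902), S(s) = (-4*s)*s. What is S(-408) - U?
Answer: -706484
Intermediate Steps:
S(s) = -4*s²
U = 40628
S(-408) - U = -4*(-408)² - 1*40628 = -4*166464 - 40628 = -665856 - 40628 = -706484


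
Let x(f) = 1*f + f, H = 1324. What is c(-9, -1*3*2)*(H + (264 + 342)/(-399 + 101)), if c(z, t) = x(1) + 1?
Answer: 590919/149 ≈ 3965.9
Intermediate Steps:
x(f) = 2*f (x(f) = f + f = 2*f)
c(z, t) = 3 (c(z, t) = 2*1 + 1 = 2 + 1 = 3)
c(-9, -1*3*2)*(H + (264 + 342)/(-399 + 101)) = 3*(1324 + (264 + 342)/(-399 + 101)) = 3*(1324 + 606/(-298)) = 3*(1324 + 606*(-1/298)) = 3*(1324 - 303/149) = 3*(196973/149) = 590919/149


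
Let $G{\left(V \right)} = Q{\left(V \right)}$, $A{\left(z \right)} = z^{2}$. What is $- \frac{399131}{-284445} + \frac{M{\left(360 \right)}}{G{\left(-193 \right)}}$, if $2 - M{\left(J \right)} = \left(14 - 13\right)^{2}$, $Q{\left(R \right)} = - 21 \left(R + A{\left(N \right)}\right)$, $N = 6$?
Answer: $\frac{62677112}{44657865} \approx 1.4035$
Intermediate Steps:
$Q{\left(R \right)} = -756 - 21 R$ ($Q{\left(R \right)} = - 21 \left(R + 6^{2}\right) = - 21 \left(R + 36\right) = - 21 \left(36 + R\right) = -756 - 21 R$)
$G{\left(V \right)} = -756 - 21 V$
$M{\left(J \right)} = 1$ ($M{\left(J \right)} = 2 - \left(14 - 13\right)^{2} = 2 - 1^{2} = 2 - 1 = 1$)
$- \frac{399131}{-284445} + \frac{M{\left(360 \right)}}{G{\left(-193 \right)}} = - \frac{399131}{-284445} + 1 \frac{1}{-756 - -4053} = \left(-399131\right) \left(- \frac{1}{284445}\right) + 1 \frac{1}{-756 + 4053} = \frac{399131}{284445} + 1 \cdot \frac{1}{3297} = \frac{399131}{284445} + \frac{1}{3297} = \frac{62677112}{44657865}$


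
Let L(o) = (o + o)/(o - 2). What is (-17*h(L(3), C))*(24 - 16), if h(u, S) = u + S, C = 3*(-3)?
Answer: 408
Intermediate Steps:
L(o) = 2*o/(-2 + o) (L(o) = (2*o)/(-2 + o) = 2*o/(-2 + o))
C = -9
h(u, S) = S + u
(-17*h(L(3), C))*(24 - 16) = (-17*(-9 + 2*3/(-2 + 3)))*(24 - 16) = -17*(-9 + 2*3/1)*8 = -17*(-9 + 2*3*1)*8 = -17*(-9 + 6)*8 = -17*(-3)*8 = 51*8 = 408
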